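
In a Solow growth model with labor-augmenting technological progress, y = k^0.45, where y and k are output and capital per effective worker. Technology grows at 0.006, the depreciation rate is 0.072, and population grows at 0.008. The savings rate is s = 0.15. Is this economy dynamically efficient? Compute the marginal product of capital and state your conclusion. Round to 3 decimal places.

The effective depreciation rate is n + g + δ = 0.008 + 0.006 + 0.072 = 0.086.
Steady-state k*: s·k^0.45 = 0.086·k gives k* = (0.15/0.086)^(1/0.55) ≈ 2.7495.
MPK = 0.45·2.7495^(-0.55) ≈ 0.2580.
MPK > n+g+δ = 0.086, so the economy is dynamically efficient (under-saving).

dynamically efficient; MPK ≈ 0.258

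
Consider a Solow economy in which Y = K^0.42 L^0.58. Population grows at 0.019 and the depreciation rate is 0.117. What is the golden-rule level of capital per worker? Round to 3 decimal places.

Capital per worker breaks even when investment replaces (n + δ)·k; here n + δ = 0.136.
Setting f'(k) = n+δ gives 0.42·k^(0.42−1) = 0.136, hence k_gold = (0.42/0.136)^(1/0.58) ≈ 6.9876.

k_gold ≈ 6.988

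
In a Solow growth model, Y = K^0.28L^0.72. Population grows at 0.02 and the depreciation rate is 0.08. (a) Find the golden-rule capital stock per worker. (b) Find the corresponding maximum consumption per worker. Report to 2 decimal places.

(a) k_gold ≈ 4.18; (b) c_gold ≈ 1.07

Break-even investment rate: n + δ = 0.02 + 0.08 = 0.1.
At the golden rule the marginal product of capital equals n+δ: 0.28·k^(0.28−1) = 0.1. Solving, k_gold = (0.28/0.1)^(1/0.72) ≈ 4.1788.
y_gold = 4.1788^0.28 ≈ 1.4924; c_gold = y_gold − 0.1·k_gold ≈ 1.0746.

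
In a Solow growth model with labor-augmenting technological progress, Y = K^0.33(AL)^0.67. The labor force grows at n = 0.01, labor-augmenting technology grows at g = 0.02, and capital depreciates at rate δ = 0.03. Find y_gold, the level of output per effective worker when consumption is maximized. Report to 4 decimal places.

y_gold ≈ 2.3156

Capital per effective worker breaks even when investment replaces (n + g + δ)·k; here n + g + δ = 0.06.
Setting f'(k) = n+g+δ gives 0.33·k^(0.33−1) = 0.06, hence k_gold = (0.33/0.06)^(1/0.67) ≈ 12.7356.
Output: y_gold = k_gold^0.33 = 12.7356^0.33 ≈ 2.3156.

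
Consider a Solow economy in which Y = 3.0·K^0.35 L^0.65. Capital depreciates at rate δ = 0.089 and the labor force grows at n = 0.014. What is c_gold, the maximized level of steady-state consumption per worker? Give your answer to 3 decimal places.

The effective depreciation rate is n + δ = 0.014 + 0.089 = 0.103.
Maximizing c = f(k) − (n+δ)·k gives f'(k) = n+δ, i.e. 0.35·3.0·k^(0.35−1) = 0.103, so k_gold = (0.35·3.0/0.103)^(1/0.65) ≈ 35.5886.
y_gold = 3.0·35.5886^0.35 ≈ 10.4732.
c_gold = y_gold − (n+δ)·k_gold = 10.4732 − 0.103·35.5886 ≈ 6.8076.

c_gold ≈ 6.808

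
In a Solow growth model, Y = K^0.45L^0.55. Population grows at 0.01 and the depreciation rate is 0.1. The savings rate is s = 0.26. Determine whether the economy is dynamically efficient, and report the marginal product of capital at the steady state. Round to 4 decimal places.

dynamically efficient; MPK ≈ 0.1904

The effective depreciation rate is n + δ = 0.01 + 0.1 = 0.11.
Steady-state k*: s·k^0.45 = 0.11·k gives k* = (0.26/0.11)^(1/0.55) ≈ 4.7779.
MPK = 0.45·4.7779^(-0.55) ≈ 0.1904.
MPK > n+δ = 0.11, so the economy is dynamically efficient (under-saving).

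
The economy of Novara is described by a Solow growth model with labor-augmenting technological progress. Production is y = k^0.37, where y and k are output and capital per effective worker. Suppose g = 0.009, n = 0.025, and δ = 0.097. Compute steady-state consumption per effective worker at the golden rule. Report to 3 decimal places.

c_gold ≈ 1.159

Capital per effective worker breaks even when investment replaces (n + g + δ)·k; here n + g + δ = 0.131.
Maximizing c = f(k) − (n+g+δ)·k gives f'(k) = n+g+δ, i.e. 0.37·k^(0.37−1) = 0.131, so k_gold = (0.37/0.131)^(1/0.63) ≈ 5.1971.
y_gold = 5.1971^0.37 ≈ 1.8401.
c_gold = y_gold − (n+g+δ)·k_gold = 1.8401 − 0.131·5.1971 ≈ 1.1592.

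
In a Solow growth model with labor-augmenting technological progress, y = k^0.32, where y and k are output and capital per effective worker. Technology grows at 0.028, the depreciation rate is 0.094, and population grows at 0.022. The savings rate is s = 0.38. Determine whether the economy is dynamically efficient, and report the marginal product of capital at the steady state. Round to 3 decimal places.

dynamically inefficient; MPK ≈ 0.121

The effective depreciation rate is n + g + δ = 0.022 + 0.028 + 0.094 = 0.144.
Steady-state k*: s·k^0.32 = 0.144·k gives k* = (0.38/0.144)^(1/0.68) ≈ 4.1662.
MPK = 0.32·4.1662^(-0.68) ≈ 0.1213.
MPK < n+g+δ = 0.144, so the economy is dynamically inefficient (over-saving).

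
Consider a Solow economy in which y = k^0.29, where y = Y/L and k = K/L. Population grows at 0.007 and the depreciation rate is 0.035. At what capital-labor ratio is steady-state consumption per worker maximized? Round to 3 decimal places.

k_gold ≈ 15.202

n + δ = 0.007 + 0.035 = 0.042.
Maximizing c = f(k) − (n+δ)·k gives f'(k) = n+δ, i.e. 0.29·k^(0.29−1) = 0.042, so k_gold = (0.29/0.042)^(1/0.71) ≈ 15.2020.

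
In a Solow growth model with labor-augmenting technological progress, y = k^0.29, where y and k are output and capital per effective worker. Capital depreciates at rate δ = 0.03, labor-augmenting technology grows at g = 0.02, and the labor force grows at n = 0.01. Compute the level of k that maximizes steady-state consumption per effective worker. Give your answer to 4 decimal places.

n + g + δ = 0.01 + 0.02 + 0.03 = 0.06.
At the golden rule the marginal product of capital equals n+g+δ: 0.29·k^(0.29−1) = 0.06. Solving, k_gold = (0.29/0.06)^(1/0.71) ≈ 9.1987.

k_gold ≈ 9.1987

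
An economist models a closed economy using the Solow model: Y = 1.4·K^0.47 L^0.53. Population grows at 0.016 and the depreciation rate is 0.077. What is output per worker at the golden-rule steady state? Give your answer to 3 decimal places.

y_gold ≈ 7.937

n + δ = 0.016 + 0.077 = 0.093.
Golden rule sets MPK = n+δ: 0.47·1.4·k^(0.47−1) = 0.093, so k_gold = (0.47·1.4/0.093)^(1/0.53) ≈ 40.1133.
Output: y_gold = 1.4·k_gold^0.47 = 1.4·40.1133^0.47 ≈ 7.9373.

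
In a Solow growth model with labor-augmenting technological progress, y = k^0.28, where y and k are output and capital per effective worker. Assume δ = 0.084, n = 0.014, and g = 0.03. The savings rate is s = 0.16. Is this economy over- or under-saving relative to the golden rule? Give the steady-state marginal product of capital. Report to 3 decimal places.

Capital per effective worker breaks even when investment replaces (n + g + δ)·k; here n + g + δ = 0.128.
Steady-state k*: s·k^0.28 = 0.128·k gives k* = (0.16/0.128)^(1/0.72) ≈ 1.3633.
MPK = 0.28·1.3633^(-0.72) ≈ 0.2240.
MPK > n+g+δ = 0.128, so the economy is dynamically efficient (under-saving).

under-saving; MPK ≈ 0.224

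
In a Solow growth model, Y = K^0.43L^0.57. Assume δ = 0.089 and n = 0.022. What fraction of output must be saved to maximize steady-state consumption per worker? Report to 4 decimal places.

n + δ = 0.022 + 0.089 = 0.111.
At the golden rule MPK = n+δ, and in any Cobb-Douglas steady state s = (n+δ)·k/y = MPK·k/y = capital's share 0.43.

s_gold = 0.4300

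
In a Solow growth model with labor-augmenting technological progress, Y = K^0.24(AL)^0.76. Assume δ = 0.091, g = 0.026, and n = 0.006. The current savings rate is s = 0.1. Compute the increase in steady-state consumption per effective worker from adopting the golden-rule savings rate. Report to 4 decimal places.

Δc ≈ 0.0956

Break-even investment rate: n + g + δ = 0.006 + 0.026 + 0.091 = 0.123.
Current steady state (s = 0.1): k* = (0.1/0.123)^(1/0.76) ≈ 0.7616, y* = 0.7616^0.24 ≈ 0.9367, c* = (1−0.1)·0.9367 ≈ 0.8430.
Setting f'(k) = n+g+δ gives 0.24·k^(0.24−1) = 0.123, hence k_gold = (0.24/0.123)^(1/0.76) ≈ 2.4098.
y_gold = 2.4098^0.24 ≈ 1.2350, c_gold = y_gold − 0.123·k_gold ≈ 0.9386.
Gain: Δc = 0.9386 − 0.8430 ≈ 0.0956.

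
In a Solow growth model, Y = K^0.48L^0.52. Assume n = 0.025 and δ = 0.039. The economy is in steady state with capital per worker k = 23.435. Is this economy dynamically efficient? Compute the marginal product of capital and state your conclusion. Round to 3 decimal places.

n + δ = 0.025 + 0.039 = 0.064.
MPK = 0.48·k^(0.48−1) = 0.48·23.435^(-0.52) ≈ 0.0931.
MPK > 0.064, so the economy is dynamically efficient (under-saving).

dynamically efficient; MPK ≈ 0.093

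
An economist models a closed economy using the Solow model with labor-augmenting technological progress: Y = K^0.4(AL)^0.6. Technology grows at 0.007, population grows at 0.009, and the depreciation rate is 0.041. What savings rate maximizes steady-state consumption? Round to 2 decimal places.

s_gold = 0.40

Capital per effective worker breaks even when investment replaces (n + g + δ)·k; here n + g + δ = 0.057.
At the golden rule MPK = n+g+δ, and in any Cobb-Douglas steady state s = (n+g+δ)·k/y = MPK·k/y = capital's share 0.4.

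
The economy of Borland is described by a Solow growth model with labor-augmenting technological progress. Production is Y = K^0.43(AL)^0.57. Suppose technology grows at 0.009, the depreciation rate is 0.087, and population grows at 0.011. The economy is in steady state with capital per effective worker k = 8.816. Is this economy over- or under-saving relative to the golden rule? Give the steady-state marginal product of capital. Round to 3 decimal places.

Break-even investment rate: n + g + δ = 0.011 + 0.009 + 0.087 = 0.107.
MPK = 0.43·k^(0.43−1) = 0.43·8.816^(-0.57) ≈ 0.1244.
MPK > 0.107, so the economy is dynamically efficient (under-saving).

under-saving; MPK ≈ 0.124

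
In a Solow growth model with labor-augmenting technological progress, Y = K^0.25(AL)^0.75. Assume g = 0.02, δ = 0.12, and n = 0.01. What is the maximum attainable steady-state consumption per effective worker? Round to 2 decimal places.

c_gold ≈ 0.89

n + g + δ = 0.01 + 0.02 + 0.12 = 0.15.
Setting f'(k) = n+g+δ gives 0.25·k^(0.25−1) = 0.15, hence k_gold = (0.25/0.15)^(1/0.75) ≈ 1.9761.
y_gold = 1.9761^0.25 ≈ 1.1856.
c_gold = y_gold − (n+g+δ)·k_gold = 1.1856 − 0.15·1.9761 ≈ 0.8892.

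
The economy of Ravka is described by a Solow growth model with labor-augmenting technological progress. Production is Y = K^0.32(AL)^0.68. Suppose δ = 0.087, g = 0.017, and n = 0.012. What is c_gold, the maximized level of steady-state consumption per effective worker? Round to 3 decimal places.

n + g + δ = 0.012 + 0.017 + 0.087 = 0.116.
Golden rule sets MPK = n+g+δ: 0.32·k^(0.32−1) = 0.116, so k_gold = (0.32/0.116)^(1/0.68) ≈ 4.4471.
y_gold = 4.4471^0.32 ≈ 1.6121.
c_gold = y_gold − (n+g+δ)·k_gold = 1.6121 − 0.116·4.4471 ≈ 1.0962.

c_gold ≈ 1.096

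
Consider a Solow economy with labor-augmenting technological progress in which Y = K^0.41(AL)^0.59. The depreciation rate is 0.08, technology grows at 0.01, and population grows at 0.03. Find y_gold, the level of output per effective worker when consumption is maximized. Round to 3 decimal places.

Capital per effective worker breaks even when investment replaces (n + g + δ)·k; here n + g + δ = 0.12.
Golden rule sets MPK = n+g+δ: 0.41·k^(0.41−1) = 0.12, so k_gold = (0.41/0.12)^(1/0.59) ≈ 8.0244.
Output: y_gold = k_gold^0.41 = 8.0244^0.41 ≈ 2.3486.

y_gold ≈ 2.349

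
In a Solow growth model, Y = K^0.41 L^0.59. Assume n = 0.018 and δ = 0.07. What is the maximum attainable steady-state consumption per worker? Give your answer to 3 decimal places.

c_gold ≈ 1.719

The effective depreciation rate is n + δ = 0.018 + 0.07 = 0.088.
Maximizing c = f(k) − (n+δ)·k gives f'(k) = n+δ, i.e. 0.41·k^(0.41−1) = 0.088, so k_gold = (0.41/0.088)^(1/0.59) ≈ 13.5742.
y_gold = 13.5742^0.41 ≈ 2.9135.
c_gold = y_gold − (n+δ)·k_gold = 2.9135 − 0.088·13.5742 ≈ 1.7190.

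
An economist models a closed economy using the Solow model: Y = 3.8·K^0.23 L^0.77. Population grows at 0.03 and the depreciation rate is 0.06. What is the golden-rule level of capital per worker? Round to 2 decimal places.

Break-even investment rate: n + δ = 0.03 + 0.06 = 0.09.
Golden rule sets MPK = n+δ: 0.23·3.8·k^(0.23−1) = 0.09, so k_gold = (0.23·3.8/0.09)^(1/0.77) ≈ 19.1499.

k_gold ≈ 19.15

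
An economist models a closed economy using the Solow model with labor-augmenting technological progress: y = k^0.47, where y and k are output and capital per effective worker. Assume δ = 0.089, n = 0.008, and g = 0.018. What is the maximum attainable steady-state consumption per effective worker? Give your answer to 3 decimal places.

c_gold ≈ 1.847

n + g + δ = 0.008 + 0.018 + 0.089 = 0.115.
At the golden rule the marginal product of capital equals n+g+δ: 0.47·k^(0.47−1) = 0.115. Solving, k_gold = (0.47/0.115)^(1/0.53) ≈ 14.2425.
y_gold = 14.2425^0.47 ≈ 3.4849.
c_gold = y_gold − (n+g+δ)·k_gold = 3.4849 − 0.115·14.2425 ≈ 1.8470.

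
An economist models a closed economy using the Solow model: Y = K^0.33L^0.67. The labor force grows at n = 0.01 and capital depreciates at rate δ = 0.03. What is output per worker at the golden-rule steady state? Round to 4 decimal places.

The effective depreciation rate is n + δ = 0.01 + 0.03 = 0.04.
Maximizing c = f(k) − (n+δ)·k gives f'(k) = n+δ, i.e. 0.33·k^(0.33−1) = 0.04, so k_gold = (0.33/0.04)^(1/0.67) ≈ 23.3261.
Output: y_gold = k_gold^0.33 = 23.3261^0.33 ≈ 2.8274.

y_gold ≈ 2.8274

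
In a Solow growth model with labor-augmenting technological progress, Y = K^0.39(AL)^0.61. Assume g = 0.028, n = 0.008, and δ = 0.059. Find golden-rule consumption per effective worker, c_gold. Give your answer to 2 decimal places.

c_gold ≈ 1.50

n + g + δ = 0.008 + 0.028 + 0.059 = 0.095.
Setting f'(k) = n+g+δ gives 0.39·k^(0.39−1) = 0.095, hence k_gold = (0.39/0.095)^(1/0.61) ≈ 10.1269.
y_gold = 10.1269^0.39 ≈ 2.4668.
c_gold = y_gold − (n+g+δ)·k_gold = 2.4668 − 0.095·10.1269 ≈ 1.5048.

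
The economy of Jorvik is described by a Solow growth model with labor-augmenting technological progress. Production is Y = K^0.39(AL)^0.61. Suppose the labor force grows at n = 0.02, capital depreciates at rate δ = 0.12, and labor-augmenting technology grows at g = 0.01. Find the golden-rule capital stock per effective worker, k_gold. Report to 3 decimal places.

k_gold ≈ 4.789

n + g + δ = 0.02 + 0.01 + 0.12 = 0.15.
Maximizing c = f(k) − (n+g+δ)·k gives f'(k) = n+g+δ, i.e. 0.39·k^(0.39−1) = 0.15, so k_gold = (0.39/0.15)^(1/0.61) ≈ 4.7894.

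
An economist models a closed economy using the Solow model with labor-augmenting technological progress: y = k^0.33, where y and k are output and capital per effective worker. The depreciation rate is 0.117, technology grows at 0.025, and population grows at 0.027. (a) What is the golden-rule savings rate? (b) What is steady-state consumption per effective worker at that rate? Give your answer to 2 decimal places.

(a) s_gold = 0.33; (b) c_gold ≈ 0.93

n + g + δ = 0.027 + 0.025 + 0.117 = 0.169.
For Cobb-Douglas, s_gold equals capital's share: s_gold = 0.33.
Maximizing c = f(k) − (n+g+δ)·k gives f'(k) = n+g+δ, i.e. 0.33·k^(0.33−1) = 0.169, so k_gold = (0.33/0.169)^(1/0.67) ≈ 2.7150.
y_gold = 2.7150^0.33 ≈ 1.3904; c_gold = (1−0.33)·y_gold ≈ 0.9316.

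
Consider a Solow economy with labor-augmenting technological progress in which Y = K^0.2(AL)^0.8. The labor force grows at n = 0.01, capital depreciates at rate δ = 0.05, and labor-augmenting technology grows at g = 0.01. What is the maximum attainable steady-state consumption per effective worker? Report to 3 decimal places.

The effective depreciation rate is n + g + δ = 0.01 + 0.01 + 0.05 = 0.07.
Setting f'(k) = n+g+δ gives 0.2·k^(0.2−1) = 0.07, hence k_gold = (0.2/0.07)^(1/0.8) ≈ 3.7146.
y_gold = 3.7146^0.2 ≈ 1.3001.
c_gold = y_gold − (n+g+δ)·k_gold = 1.3001 − 0.07·3.7146 ≈ 1.0401.

c_gold ≈ 1.040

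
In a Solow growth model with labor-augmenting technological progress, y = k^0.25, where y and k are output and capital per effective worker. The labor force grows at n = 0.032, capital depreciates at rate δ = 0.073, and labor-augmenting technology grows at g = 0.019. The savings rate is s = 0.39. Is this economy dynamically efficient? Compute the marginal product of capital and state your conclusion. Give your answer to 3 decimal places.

The effective depreciation rate is n + g + δ = 0.032 + 0.019 + 0.073 = 0.124.
Steady-state k*: s·k^0.25 = 0.124·k gives k* = (0.39/0.124)^(1/0.75) ≈ 4.6081.
MPK = 0.25·4.6081^(-0.75) ≈ 0.0795.
MPK < n+g+δ = 0.124, so the economy is dynamically inefficient (over-saving).

dynamically inefficient; MPK ≈ 0.079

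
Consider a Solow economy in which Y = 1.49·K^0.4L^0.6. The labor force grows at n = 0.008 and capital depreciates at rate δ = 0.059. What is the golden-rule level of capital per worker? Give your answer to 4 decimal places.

The effective depreciation rate is n + δ = 0.008 + 0.059 = 0.067.
At the golden rule the marginal product of capital equals n+δ: 0.4·1.49·k^(0.4−1) = 0.067. Solving, k_gold = (0.4·1.49/0.067)^(1/0.6) ≈ 38.1902.

k_gold ≈ 38.1902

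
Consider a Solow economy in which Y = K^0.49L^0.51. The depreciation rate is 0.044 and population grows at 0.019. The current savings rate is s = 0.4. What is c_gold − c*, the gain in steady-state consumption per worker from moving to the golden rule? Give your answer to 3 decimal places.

Δc ≈ 0.117

n + δ = 0.019 + 0.044 = 0.063.
Current steady state (s = 0.4): k* = (0.4/0.063)^(1/0.51) ≈ 37.4938, y* = 37.4938^0.49 ≈ 5.9053, c* = (1−0.4)·5.9053 ≈ 3.5432.
Setting f'(k) = n+δ gives 0.49·k^(0.49−1) = 0.063, hence k_gold = (0.49/0.063)^(1/0.51) ≈ 55.8182.
y_gold = 55.8182^0.49 ≈ 7.1766, c_gold = y_gold − 0.063·k_gold ≈ 3.6601.
Gain: Δc = 3.6601 − 3.5432 ≈ 0.1169.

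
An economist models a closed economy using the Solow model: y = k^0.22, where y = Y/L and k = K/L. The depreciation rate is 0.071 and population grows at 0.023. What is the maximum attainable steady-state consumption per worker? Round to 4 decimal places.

n + δ = 0.023 + 0.071 = 0.094.
At the golden rule the marginal product of capital equals n+δ: 0.22·k^(0.22−1) = 0.094. Solving, k_gold = (0.22/0.094)^(1/0.78) ≈ 2.9748.
y_gold = 2.9748^0.22 ≈ 1.2710.
c_gold = y_gold − (n+δ)·k_gold = 1.2710 − 0.094·2.9748 ≈ 0.9914.

c_gold ≈ 0.9914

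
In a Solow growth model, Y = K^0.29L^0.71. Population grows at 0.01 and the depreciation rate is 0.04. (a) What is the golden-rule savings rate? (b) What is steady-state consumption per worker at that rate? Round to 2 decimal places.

n + δ = 0.01 + 0.04 = 0.05.
For Cobb-Douglas, s_gold equals capital's share: s_gold = 0.29.
Maximizing c = f(k) − (n+δ)·k gives f'(k) = n+δ, i.e. 0.29·k^(0.29−1) = 0.05, so k_gold = (0.29/0.05)^(1/0.71) ≈ 11.8919.
y_gold = 11.8919^0.29 ≈ 2.0503; c_gold = (1−0.29)·y_gold ≈ 1.4557.

(a) s_gold = 0.29; (b) c_gold ≈ 1.46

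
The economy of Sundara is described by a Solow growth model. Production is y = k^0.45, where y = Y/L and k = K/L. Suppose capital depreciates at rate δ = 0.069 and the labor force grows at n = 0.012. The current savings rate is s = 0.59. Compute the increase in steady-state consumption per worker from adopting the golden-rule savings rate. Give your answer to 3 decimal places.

n + δ = 0.012 + 0.069 = 0.081.
Current steady state (s = 0.59): k* = (0.59/0.081)^(1/0.55) ≈ 36.9777, y* = 36.9777^0.45 ≈ 5.0766, c* = (1−0.59)·5.0766 ≈ 2.0814.
Maximizing c = f(k) − (n+δ)·k gives f'(k) = n+δ, i.e. 0.45·k^(0.45−1) = 0.081, so k_gold = (0.45/0.081)^(1/0.55) ≈ 22.5970.
y_gold = 22.5970^0.45 ≈ 4.0675, c_gold = y_gold − 0.081·k_gold ≈ 2.2371.
Gain: Δc = 2.2371 − 2.0814 ≈ 0.1557.

Δc ≈ 0.156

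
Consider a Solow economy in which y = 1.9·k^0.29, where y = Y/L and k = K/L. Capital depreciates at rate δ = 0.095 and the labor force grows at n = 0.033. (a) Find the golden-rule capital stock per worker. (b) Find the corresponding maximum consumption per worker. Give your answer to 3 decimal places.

(a) k_gold ≈ 7.814; (b) c_gold ≈ 2.449

Capital per worker breaks even when investment replaces (n + δ)·k; here n + δ = 0.128.
At the golden rule the marginal product of capital equals n+δ: 0.29·1.9·k^(0.29−1) = 0.128. Solving, k_gold = (0.29·1.9/0.128)^(1/0.71) ≈ 7.8140.
y_gold = 1.9·7.8140^0.29 ≈ 3.4490; c_gold = y_gold − 0.128·k_gold ≈ 2.4488.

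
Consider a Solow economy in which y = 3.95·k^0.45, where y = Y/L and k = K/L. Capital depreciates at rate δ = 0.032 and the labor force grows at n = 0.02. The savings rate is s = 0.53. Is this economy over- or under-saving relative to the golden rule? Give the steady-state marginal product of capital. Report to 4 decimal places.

over-saving; MPK ≈ 0.0442

n + δ = 0.02 + 0.032 = 0.052.
Steady-state k*: s·A·k^0.45 = 0.052·k gives k* = (0.53·3.95/0.052)^(1/0.55) ≈ 827.8369.
MPK = 0.45·3.95·827.8369^(-0.55) ≈ 0.0442.
MPK < n+δ = 0.052, so the economy is dynamically inefficient (over-saving).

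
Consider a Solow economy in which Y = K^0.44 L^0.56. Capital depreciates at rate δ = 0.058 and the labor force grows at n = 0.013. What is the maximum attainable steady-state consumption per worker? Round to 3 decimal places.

c_gold ≈ 2.348

The effective depreciation rate is n + δ = 0.013 + 0.058 = 0.071.
Setting f'(k) = n+δ gives 0.44·k^(0.44−1) = 0.071, hence k_gold = (0.44/0.071)^(1/0.56) ≈ 25.9796.
y_gold = 25.9796^0.44 ≈ 4.1922.
c_gold = y_gold − (n+δ)·k_gold = 4.1922 − 0.071·25.9796 ≈ 2.3476.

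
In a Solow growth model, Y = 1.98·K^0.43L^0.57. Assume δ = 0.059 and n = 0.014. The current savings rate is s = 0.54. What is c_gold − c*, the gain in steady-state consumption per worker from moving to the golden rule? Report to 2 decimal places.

Δc ≈ 0.30

Break-even investment rate: n + δ = 0.014 + 0.059 = 0.073.
Current steady state (s = 0.54): k* = (0.54·1.98/0.073)^(1/0.57) ≈ 110.9561, y* = 1.98·110.9561^0.43 ≈ 14.9996, c* = (1−0.54)·14.9996 ≈ 6.8998.
Maximizing c = f(k) − (n+δ)·k gives f'(k) = n+δ, i.e. 0.43·1.98·k^(0.43−1) = 0.073, so k_gold = (0.43·1.98/0.073)^(1/0.57) ≈ 74.4043.
y_gold = 1.98·74.4043^0.43 ≈ 12.6314, c_gold = y_gold − 0.073·k_gold ≈ 7.1999.
Gain: Δc = 7.1999 − 6.8998 ≈ 0.3001.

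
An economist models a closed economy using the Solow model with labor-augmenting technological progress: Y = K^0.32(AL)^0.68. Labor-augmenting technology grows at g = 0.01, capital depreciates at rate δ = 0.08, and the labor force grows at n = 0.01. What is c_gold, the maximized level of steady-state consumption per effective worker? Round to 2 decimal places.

c_gold ≈ 1.18

The effective depreciation rate is n + g + δ = 0.01 + 0.01 + 0.08 = 0.1.
Golden rule sets MPK = n+g+δ: 0.32·k^(0.32−1) = 0.1, so k_gold = (0.32/0.1)^(1/0.68) ≈ 5.5318.
y_gold = 5.5318^0.32 ≈ 1.7287.
c_gold = y_gold − (n+g+δ)·k_gold = 1.7287 − 0.1·5.5318 ≈ 1.1755.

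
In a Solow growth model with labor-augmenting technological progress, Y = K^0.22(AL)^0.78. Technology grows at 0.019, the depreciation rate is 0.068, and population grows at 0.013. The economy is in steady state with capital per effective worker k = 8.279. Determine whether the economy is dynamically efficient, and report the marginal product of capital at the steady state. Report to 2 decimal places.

Capital per effective worker breaks even when investment replaces (n + g + δ)·k; here n + g + δ = 0.1.
MPK = 0.22·k^(0.22−1) = 0.22·8.279^(-0.78) ≈ 0.0423.
MPK < 0.1, so the economy is dynamically inefficient (over-saving).

dynamically inefficient; MPK ≈ 0.04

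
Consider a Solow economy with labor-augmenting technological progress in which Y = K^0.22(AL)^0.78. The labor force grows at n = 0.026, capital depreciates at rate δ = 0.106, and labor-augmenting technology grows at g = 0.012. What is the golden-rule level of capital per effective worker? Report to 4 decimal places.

k_gold ≈ 1.7218

Capital per effective worker breaks even when investment replaces (n + g + δ)·k; here n + g + δ = 0.144.
Golden rule sets MPK = n+g+δ: 0.22·k^(0.22−1) = 0.144, so k_gold = (0.22/0.144)^(1/0.78) ≈ 1.7218.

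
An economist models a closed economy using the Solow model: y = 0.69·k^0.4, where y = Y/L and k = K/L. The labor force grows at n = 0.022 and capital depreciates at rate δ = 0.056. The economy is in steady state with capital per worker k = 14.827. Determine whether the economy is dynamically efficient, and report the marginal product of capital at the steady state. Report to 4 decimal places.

The effective depreciation rate is n + δ = 0.022 + 0.056 = 0.078.
MPK = 0.4·0.69·k^(0.4−1) = 0.4·0.69·14.827^(-0.6) ≈ 0.0547.
MPK < 0.078, so the economy is dynamically inefficient (over-saving).

dynamically inefficient; MPK ≈ 0.0547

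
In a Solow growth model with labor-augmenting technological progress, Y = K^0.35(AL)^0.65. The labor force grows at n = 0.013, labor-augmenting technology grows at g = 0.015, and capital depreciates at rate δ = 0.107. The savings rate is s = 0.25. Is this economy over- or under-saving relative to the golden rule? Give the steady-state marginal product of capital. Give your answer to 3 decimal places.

under-saving; MPK ≈ 0.189

Break-even investment rate: n + g + δ = 0.013 + 0.015 + 0.107 = 0.135.
Steady-state k*: s·k^0.35 = 0.135·k gives k* = (0.25/0.135)^(1/0.65) ≈ 2.5805.
MPK = 0.35·2.5805^(-0.65) ≈ 0.1890.
MPK > n+g+δ = 0.135, so the economy is dynamically efficient (under-saving).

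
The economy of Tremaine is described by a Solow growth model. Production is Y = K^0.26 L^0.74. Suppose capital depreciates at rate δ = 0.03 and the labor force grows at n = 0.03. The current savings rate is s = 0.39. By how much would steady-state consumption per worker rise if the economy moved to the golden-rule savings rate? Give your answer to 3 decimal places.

n + δ = 0.03 + 0.03 = 0.06.
Current steady state (s = 0.39): k* = (0.39/0.06)^(1/0.74) ≈ 12.5468, y* = 12.5468^0.26 ≈ 1.9303, c* = (1−0.39)·1.9303 ≈ 1.1775.
At the golden rule the marginal product of capital equals n+δ: 0.26·k^(0.26−1) = 0.06. Solving, k_gold = (0.26/0.06)^(1/0.74) ≈ 7.2539.
y_gold = 7.2539^0.26 ≈ 1.6740, c_gold = y_gold − 0.06·k_gold ≈ 1.2387.
Gain: Δc = 1.2387 − 1.1775 ≈ 0.0613.

Δc ≈ 0.061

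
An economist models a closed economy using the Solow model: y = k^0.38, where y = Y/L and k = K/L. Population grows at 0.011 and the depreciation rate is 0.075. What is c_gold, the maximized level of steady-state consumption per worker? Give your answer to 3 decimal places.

Break-even investment rate: n + δ = 0.011 + 0.075 = 0.086.
Setting f'(k) = n+δ gives 0.38·k^(0.38−1) = 0.086, hence k_gold = (0.38/0.086)^(1/0.62) ≈ 10.9846.
y_gold = 10.9846^0.38 ≈ 2.4860.
c_gold = y_gold − (n+δ)·k_gold = 2.4860 − 0.086·10.9846 ≈ 1.5413.

c_gold ≈ 1.541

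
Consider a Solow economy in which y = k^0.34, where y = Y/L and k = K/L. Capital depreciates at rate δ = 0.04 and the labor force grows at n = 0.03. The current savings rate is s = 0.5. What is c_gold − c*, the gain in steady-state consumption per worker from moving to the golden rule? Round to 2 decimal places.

Δc ≈ 0.11

The effective depreciation rate is n + δ = 0.03 + 0.04 = 0.07.
Current steady state (s = 0.5): k* = (0.5/0.07)^(1/0.66) ≈ 19.6673, y* = 19.6673^0.34 ≈ 2.7534, c* = (1−0.5)·2.7534 ≈ 1.3767.
Maximizing c = f(k) − (n+δ)·k gives f'(k) = n+δ, i.e. 0.34·k^(0.34−1) = 0.07, so k_gold = (0.34/0.07)^(1/0.66) ≈ 10.9641.
y_gold = 10.9641^0.34 ≈ 2.2573, c_gold = y_gold − 0.07·k_gold ≈ 1.4898.
Gain: Δc = 1.4898 − 1.3767 ≈ 0.1131.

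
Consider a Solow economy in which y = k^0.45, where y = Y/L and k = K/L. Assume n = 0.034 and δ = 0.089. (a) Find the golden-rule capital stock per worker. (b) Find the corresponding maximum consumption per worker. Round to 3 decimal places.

(a) k_gold ≈ 10.573; (b) c_gold ≈ 1.589

The effective depreciation rate is n + δ = 0.034 + 0.089 = 0.123.
Setting f'(k) = n+δ gives 0.45·k^(0.45−1) = 0.123, hence k_gold = (0.45/0.123)^(1/0.55) ≈ 10.5729.
y_gold = 10.5729^0.45 ≈ 2.8899; c_gold = y_gold − 0.123·k_gold ≈ 1.5895.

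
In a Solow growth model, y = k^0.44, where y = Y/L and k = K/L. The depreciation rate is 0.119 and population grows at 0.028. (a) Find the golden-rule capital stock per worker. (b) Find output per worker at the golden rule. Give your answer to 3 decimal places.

Break-even investment rate: n + δ = 0.028 + 0.119 = 0.147.
Golden rule sets MPK = n+δ: 0.44·k^(0.44−1) = 0.147, so k_gold = (0.44/0.147)^(1/0.56) ≈ 7.0834.
y_gold = 7.0834^0.44 ≈ 2.3665.

(a) k_gold ≈ 7.083; (b) y_gold ≈ 2.366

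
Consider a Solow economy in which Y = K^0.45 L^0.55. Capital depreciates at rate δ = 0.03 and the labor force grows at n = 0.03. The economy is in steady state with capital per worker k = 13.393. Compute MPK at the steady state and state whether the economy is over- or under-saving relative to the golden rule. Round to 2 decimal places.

under-saving; MPK ≈ 0.11

The effective depreciation rate is n + δ = 0.03 + 0.03 = 0.06.
MPK = 0.45·k^(0.45−1) = 0.45·13.393^(-0.55) ≈ 0.1080.
MPK > 0.06, so the economy is dynamically efficient (under-saving).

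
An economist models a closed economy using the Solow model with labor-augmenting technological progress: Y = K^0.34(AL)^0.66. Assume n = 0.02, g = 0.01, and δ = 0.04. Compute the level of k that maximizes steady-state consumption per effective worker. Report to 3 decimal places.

Break-even investment rate: n + g + δ = 0.02 + 0.01 + 0.04 = 0.07.
Maximizing c = f(k) − (n+g+δ)·k gives f'(k) = n+g+δ, i.e. 0.34·k^(0.34−1) = 0.07, so k_gold = (0.34/0.07)^(1/0.66) ≈ 10.9641.

k_gold ≈ 10.964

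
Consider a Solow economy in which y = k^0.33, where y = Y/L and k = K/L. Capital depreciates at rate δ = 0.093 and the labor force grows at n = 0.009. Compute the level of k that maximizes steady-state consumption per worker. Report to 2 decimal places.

k_gold ≈ 5.77

n + δ = 0.009 + 0.093 = 0.102.
Maximizing c = f(k) − (n+δ)·k gives f'(k) = n+δ, i.e. 0.33·k^(0.33−1) = 0.102, so k_gold = (0.33/0.102)^(1/0.67) ≈ 5.7685.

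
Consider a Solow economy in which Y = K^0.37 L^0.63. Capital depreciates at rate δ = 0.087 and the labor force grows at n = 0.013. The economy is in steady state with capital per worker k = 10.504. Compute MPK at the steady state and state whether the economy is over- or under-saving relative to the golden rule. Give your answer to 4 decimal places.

The effective depreciation rate is n + δ = 0.013 + 0.087 = 0.1.
MPK = 0.37·k^(0.37−1) = 0.37·10.504^(-0.63) ≈ 0.0841.
MPK < 0.1, so the economy is dynamically inefficient (over-saving).

over-saving; MPK ≈ 0.0841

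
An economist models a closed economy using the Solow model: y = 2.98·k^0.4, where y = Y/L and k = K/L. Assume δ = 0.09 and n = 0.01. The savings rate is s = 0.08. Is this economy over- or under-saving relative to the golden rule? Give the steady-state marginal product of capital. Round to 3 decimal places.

The effective depreciation rate is n + δ = 0.01 + 0.09 = 0.1.
Steady-state k*: s·A·k^0.4 = 0.1·k gives k* = (0.08·2.98/0.1)^(1/0.6) ≈ 4.2545.
MPK = 0.4·2.98·4.2545^(-0.6) ≈ 0.5000.
MPK > n+δ = 0.1, so the economy is dynamically efficient (under-saving).

under-saving; MPK ≈ 0.500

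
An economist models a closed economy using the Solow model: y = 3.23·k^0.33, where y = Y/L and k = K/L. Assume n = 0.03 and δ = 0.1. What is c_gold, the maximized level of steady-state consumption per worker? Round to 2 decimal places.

Break-even investment rate: n + δ = 0.03 + 0.1 = 0.13.
Setting f'(k) = n+δ gives 0.33·3.23·k^(0.33−1) = 0.13, hence k_gold = (0.33·3.23/0.13)^(1/0.67) ≈ 23.1122.
y_gold = 3.23·23.1122^0.33 ≈ 9.1048.
c_gold = y_gold − (n+δ)·k_gold = 9.1048 − 0.13·23.1122 ≈ 6.1002.

c_gold ≈ 6.10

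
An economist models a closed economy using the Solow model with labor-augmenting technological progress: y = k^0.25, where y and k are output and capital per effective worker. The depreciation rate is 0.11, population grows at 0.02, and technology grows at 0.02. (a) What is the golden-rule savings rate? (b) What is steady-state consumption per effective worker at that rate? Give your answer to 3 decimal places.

n + g + δ = 0.02 + 0.02 + 0.11 = 0.15.
For Cobb-Douglas, s_gold equals capital's share: s_gold = 0.25.
Maximizing c = f(k) − (n+g+δ)·k gives f'(k) = n+g+δ, i.e. 0.25·k^(0.25−1) = 0.15, so k_gold = (0.25/0.15)^(1/0.75) ≈ 1.9761.
y_gold = 1.9761^0.25 ≈ 1.1856; c_gold = (1−0.25)·y_gold ≈ 0.8892.

(a) s_gold = 0.250; (b) c_gold ≈ 0.889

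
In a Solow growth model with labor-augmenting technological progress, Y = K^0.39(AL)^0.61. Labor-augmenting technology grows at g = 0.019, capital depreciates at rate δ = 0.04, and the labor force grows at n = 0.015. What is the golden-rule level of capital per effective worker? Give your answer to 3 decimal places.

Break-even investment rate: n + g + δ = 0.015 + 0.019 + 0.04 = 0.074.
Maximizing c = f(k) − (n+g+δ)·k gives f'(k) = n+g+δ, i.e. 0.39·k^(0.39−1) = 0.074, so k_gold = (0.39/0.074)^(1/0.61) ≈ 15.2522.

k_gold ≈ 15.252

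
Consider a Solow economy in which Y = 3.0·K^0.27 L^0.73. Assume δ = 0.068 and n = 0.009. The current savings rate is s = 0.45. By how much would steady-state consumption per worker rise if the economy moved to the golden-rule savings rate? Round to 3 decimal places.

Break-even investment rate: n + δ = 0.009 + 0.068 = 0.077.
Current steady state (s = 0.45): k* = (0.45·3.0/0.077)^(1/0.73) ≈ 50.5702, y* = 3.0·50.5702^0.27 ≈ 8.6531, c* = (1−0.45)·8.6531 ≈ 4.7592.
At the golden rule the marginal product of capital equals n+δ: 0.27·3.0·k^(0.27−1) = 0.077. Solving, k_gold = (0.27·3.0/0.077)^(1/0.73) ≈ 25.1184.
y_gold = 3.0·25.1184^0.27 ≈ 7.1634, c_gold = y_gold − 0.077·k_gold ≈ 5.2293.
Gain: Δc = 5.2293 − 4.7592 ≈ 0.4701.

Δc ≈ 0.470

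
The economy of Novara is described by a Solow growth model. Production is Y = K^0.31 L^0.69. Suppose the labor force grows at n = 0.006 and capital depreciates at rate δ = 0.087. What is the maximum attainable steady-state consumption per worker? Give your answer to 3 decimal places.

c_gold ≈ 1.185

The effective depreciation rate is n + δ = 0.006 + 0.087 = 0.093.
Maximizing c = f(k) − (n+δ)·k gives f'(k) = n+δ, i.e. 0.31·k^(0.31−1) = 0.093, so k_gold = (0.31/0.093)^(1/0.69) ≈ 5.7253.
y_gold = 5.7253^0.31 ≈ 1.7176.
c_gold = y_gold − (n+δ)·k_gold = 1.7176 − 0.093·5.7253 ≈ 1.1851.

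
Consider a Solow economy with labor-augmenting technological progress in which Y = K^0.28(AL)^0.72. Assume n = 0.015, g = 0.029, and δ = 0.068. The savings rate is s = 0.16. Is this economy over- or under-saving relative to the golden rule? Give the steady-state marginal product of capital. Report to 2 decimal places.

The effective depreciation rate is n + g + δ = 0.015 + 0.029 + 0.068 = 0.112.
Steady-state k*: s·k^0.28 = 0.112·k gives k* = (0.16/0.112)^(1/0.72) ≈ 1.6411.
MPK = 0.28·1.6411^(-0.72) ≈ 0.1960.
MPK > n+g+δ = 0.112, so the economy is dynamically efficient (under-saving).

under-saving; MPK ≈ 0.20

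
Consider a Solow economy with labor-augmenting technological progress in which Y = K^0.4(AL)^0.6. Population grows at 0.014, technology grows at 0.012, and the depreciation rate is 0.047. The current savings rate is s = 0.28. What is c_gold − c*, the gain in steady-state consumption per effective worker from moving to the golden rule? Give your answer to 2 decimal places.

Break-even investment rate: n + g + δ = 0.014 + 0.012 + 0.047 = 0.073.
Current steady state (s = 0.28): k* = (0.28/0.073)^(1/0.6) ≈ 9.3985, y* = 9.3985^0.4 ≈ 2.4503, c* = (1−0.28)·2.4503 ≈ 1.7642.
Golden rule sets MPK = n+g+δ: 0.4·k^(0.4−1) = 0.073, so k_gold = (0.4/0.073)^(1/0.6) ≈ 17.0305.
y_gold = 17.0305^0.4 ≈ 3.1081, c_gold = y_gold − 0.073·k_gold ≈ 1.8648.
Gain: Δc = 1.8648 − 1.7642 ≈ 0.1006.

Δc ≈ 0.10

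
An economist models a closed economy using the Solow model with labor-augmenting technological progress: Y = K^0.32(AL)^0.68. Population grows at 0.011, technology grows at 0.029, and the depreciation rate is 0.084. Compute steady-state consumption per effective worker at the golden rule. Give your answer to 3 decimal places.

c_gold ≈ 1.062

Capital per effective worker breaks even when investment replaces (n + g + δ)·k; here n + g + δ = 0.124.
Setting f'(k) = n+g+δ gives 0.32·k^(0.32−1) = 0.124, hence k_gold = (0.32/0.124)^(1/0.68) ≈ 4.0316.
y_gold = 4.0316^0.32 ≈ 1.5623.
c_gold = y_gold − (n+g+δ)·k_gold = 1.5623 − 0.124·4.0316 ≈ 1.0623.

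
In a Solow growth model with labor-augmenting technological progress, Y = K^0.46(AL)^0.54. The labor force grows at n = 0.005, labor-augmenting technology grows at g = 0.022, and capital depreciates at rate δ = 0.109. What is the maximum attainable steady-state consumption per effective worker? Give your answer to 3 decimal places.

Break-even investment rate: n + g + δ = 0.005 + 0.022 + 0.109 = 0.136.
Maximizing c = f(k) − (n+g+δ)·k gives f'(k) = n+g+δ, i.e. 0.46·k^(0.46−1) = 0.136, so k_gold = (0.46/0.136)^(1/0.54) ≈ 9.5507.
y_gold = 9.5507^0.46 ≈ 2.8237.
c_gold = y_gold − (n+g+δ)·k_gold = 2.8237 − 0.136·9.5507 ≈ 1.5248.

c_gold ≈ 1.525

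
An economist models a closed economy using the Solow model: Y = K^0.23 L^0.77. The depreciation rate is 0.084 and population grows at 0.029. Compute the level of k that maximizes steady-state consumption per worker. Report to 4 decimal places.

The effective depreciation rate is n + δ = 0.029 + 0.084 = 0.113.
At the golden rule the marginal product of capital equals n+δ: 0.23·k^(0.23−1) = 0.113. Solving, k_gold = (0.23/0.113)^(1/0.77) ≈ 2.5168.

k_gold ≈ 2.5168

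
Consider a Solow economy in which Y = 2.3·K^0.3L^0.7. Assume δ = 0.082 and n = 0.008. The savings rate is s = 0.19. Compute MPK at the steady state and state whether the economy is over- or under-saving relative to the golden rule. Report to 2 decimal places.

Capital per worker breaks even when investment replaces (n + δ)·k; here n + δ = 0.09.
Steady-state k*: s·A·k^0.3 = 0.09·k gives k* = (0.19·2.3/0.09)^(1/0.7) ≈ 9.5574.
MPK = 0.3·2.3·9.5574^(-0.7) ≈ 0.1421.
MPK > n+δ = 0.09, so the economy is dynamically efficient (under-saving).

under-saving; MPK ≈ 0.14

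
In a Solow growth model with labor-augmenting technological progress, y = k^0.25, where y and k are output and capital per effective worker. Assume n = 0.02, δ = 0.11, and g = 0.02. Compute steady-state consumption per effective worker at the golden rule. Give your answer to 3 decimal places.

c_gold ≈ 0.889

n + g + δ = 0.02 + 0.02 + 0.11 = 0.15.
Setting f'(k) = n+g+δ gives 0.25·k^(0.25−1) = 0.15, hence k_gold = (0.25/0.15)^(1/0.75) ≈ 1.9761.
y_gold = 1.9761^0.25 ≈ 1.1856.
c_gold = y_gold − (n+g+δ)·k_gold = 1.1856 − 0.15·1.9761 ≈ 0.8892.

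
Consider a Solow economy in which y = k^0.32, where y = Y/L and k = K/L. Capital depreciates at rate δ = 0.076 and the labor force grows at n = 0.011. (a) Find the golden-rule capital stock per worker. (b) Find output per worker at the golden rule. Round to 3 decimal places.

(a) k_gold ≈ 6.789; (b) y_gold ≈ 1.846

n + δ = 0.011 + 0.076 = 0.087.
Maximizing c = f(k) − (n+δ)·k gives f'(k) = n+δ, i.e. 0.32·k^(0.32−1) = 0.087, so k_gold = (0.32/0.087)^(1/0.68) ≈ 6.7891.
y_gold = 6.7891^0.32 ≈ 1.8458.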